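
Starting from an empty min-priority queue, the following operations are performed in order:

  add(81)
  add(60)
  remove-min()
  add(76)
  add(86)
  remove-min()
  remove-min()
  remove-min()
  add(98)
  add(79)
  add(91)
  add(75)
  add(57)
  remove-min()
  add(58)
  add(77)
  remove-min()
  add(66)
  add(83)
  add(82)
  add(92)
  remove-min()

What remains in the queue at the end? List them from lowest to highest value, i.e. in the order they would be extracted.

75, 77, 79, 82, 83, 91, 92, 98

insert 81 → {81}
insert 60 → {60, 81}
remove-min → 60; now {81}
insert 76 → {76, 81}
insert 86 → {76, 81, 86}
remove-min → 76; now {81, 86}
remove-min → 81; now {86}
remove-min → 86; now {}
insert 98 → {98}
insert 79 → {79, 98}
insert 91 → {79, 91, 98}
insert 75 → {75, 79, 91, 98}
insert 57 → {57, 75, 79, 91, 98}
remove-min → 57; now {75, 79, 91, 98}
insert 58 → {58, 75, 79, 91, 98}
insert 77 → {58, 75, 77, 79, 91, 98}
remove-min → 58; now {75, 77, 79, 91, 98}
insert 66 → {66, 75, 77, 79, 91, 98}
insert 83 → {66, 75, 77, 79, 83, 91, 98}
insert 82 → {66, 75, 77, 79, 82, 83, 91, 98}
insert 92 → {66, 75, 77, 79, 82, 83, 91, 92, 98}
remove-min → 66; now {75, 77, 79, 82, 83, 91, 92, 98}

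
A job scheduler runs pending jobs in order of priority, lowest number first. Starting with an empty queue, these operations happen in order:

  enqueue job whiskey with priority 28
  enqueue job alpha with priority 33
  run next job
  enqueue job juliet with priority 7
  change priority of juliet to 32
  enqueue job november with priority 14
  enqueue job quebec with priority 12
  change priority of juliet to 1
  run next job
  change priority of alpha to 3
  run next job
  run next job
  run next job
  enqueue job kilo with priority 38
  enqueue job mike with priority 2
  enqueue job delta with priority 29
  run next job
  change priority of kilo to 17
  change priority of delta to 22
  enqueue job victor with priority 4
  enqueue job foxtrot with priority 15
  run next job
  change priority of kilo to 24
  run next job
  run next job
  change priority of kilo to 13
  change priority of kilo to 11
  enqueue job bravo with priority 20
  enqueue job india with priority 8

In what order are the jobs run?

add whiskey (priority 28) → {whiskey:28}
add alpha (priority 33) → {whiskey:28, alpha:33}
run next job → whiskey; now {alpha:33}
add juliet (priority 7) → {juliet:7, alpha:33}
update juliet to priority 32 → {juliet:32, alpha:33}
add november (priority 14) → {november:14, juliet:32, alpha:33}
add quebec (priority 12) → {quebec:12, november:14, juliet:32, alpha:33}
update juliet to priority 1 → {juliet:1, quebec:12, november:14, alpha:33}
run next job → juliet; now {quebec:12, november:14, alpha:33}
update alpha to priority 3 → {alpha:3, quebec:12, november:14}
run next job → alpha; now {quebec:12, november:14}
run next job → quebec; now {november:14}
run next job → november; now {}
add kilo (priority 38) → {kilo:38}
add mike (priority 2) → {mike:2, kilo:38}
add delta (priority 29) → {mike:2, delta:29, kilo:38}
run next job → mike; now {delta:29, kilo:38}
update kilo to priority 17 → {kilo:17, delta:29}
update delta to priority 22 → {kilo:17, delta:22}
add victor (priority 4) → {victor:4, kilo:17, delta:22}
add foxtrot (priority 15) → {victor:4, foxtrot:15, kilo:17, delta:22}
run next job → victor; now {foxtrot:15, kilo:17, delta:22}
update kilo to priority 24 → {foxtrot:15, delta:22, kilo:24}
run next job → foxtrot; now {delta:22, kilo:24}
run next job → delta; now {kilo:24}
update kilo to priority 13 → {kilo:13}
update kilo to priority 11 → {kilo:11}
add bravo (priority 20) → {kilo:11, bravo:20}
add india (priority 8) → {india:8, kilo:11, bravo:20}

[whiskey, juliet, alpha, quebec, november, mike, victor, foxtrot, delta]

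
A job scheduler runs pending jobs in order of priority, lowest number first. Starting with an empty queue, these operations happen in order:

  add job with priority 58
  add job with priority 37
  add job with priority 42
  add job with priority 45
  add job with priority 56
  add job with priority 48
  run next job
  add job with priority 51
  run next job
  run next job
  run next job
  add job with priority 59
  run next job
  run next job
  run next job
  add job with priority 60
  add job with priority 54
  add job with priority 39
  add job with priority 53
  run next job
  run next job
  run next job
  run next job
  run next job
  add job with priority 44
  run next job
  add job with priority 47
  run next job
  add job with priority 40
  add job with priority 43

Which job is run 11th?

insert 58 → {58}
insert 37 → {37, 58}
insert 42 → {37, 42, 58}
insert 45 → {37, 42, 45, 58}
insert 56 → {37, 42, 45, 56, 58}
insert 48 → {37, 42, 45, 48, 56, 58}
run next job → 37; now {42, 45, 48, 56, 58}
insert 51 → {42, 45, 48, 51, 56, 58}
run next job → 42; now {45, 48, 51, 56, 58}
run next job → 45; now {48, 51, 56, 58}
run next job → 48; now {51, 56, 58}
insert 59 → {51, 56, 58, 59}
run next job → 51; now {56, 58, 59}
run next job → 56; now {58, 59}
run next job → 58; now {59}
insert 60 → {59, 60}
insert 54 → {54, 59, 60}
insert 39 → {39, 54, 59, 60}
insert 53 → {39, 53, 54, 59, 60}
run next job → 39; now {53, 54, 59, 60}
run next job → 53; now {54, 59, 60}
run next job → 54; now {59, 60}
run next job → 59; now {60}
run next job → 60; now {}
insert 44 → {44}
run next job → 44; now {}
insert 47 → {47}
run next job → 47; now {}
insert 40 → {40}
insert 43 → {40, 43}

59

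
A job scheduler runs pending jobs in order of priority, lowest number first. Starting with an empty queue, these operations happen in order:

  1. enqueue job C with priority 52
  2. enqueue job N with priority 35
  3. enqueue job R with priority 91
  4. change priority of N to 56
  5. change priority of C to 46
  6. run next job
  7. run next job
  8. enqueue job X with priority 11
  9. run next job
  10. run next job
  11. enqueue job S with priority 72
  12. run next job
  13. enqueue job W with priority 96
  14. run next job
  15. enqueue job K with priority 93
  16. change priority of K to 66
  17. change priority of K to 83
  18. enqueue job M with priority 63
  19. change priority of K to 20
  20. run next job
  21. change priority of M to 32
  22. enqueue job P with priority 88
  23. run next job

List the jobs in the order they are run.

add C (priority 52) → {C:52}
add N (priority 35) → {N:35, C:52}
add R (priority 91) → {N:35, C:52, R:91}
update N to priority 56 → {C:52, N:56, R:91}
update C to priority 46 → {C:46, N:56, R:91}
run next job → C; now {N:56, R:91}
run next job → N; now {R:91}
add X (priority 11) → {X:11, R:91}
run next job → X; now {R:91}
run next job → R; now {}
add S (priority 72) → {S:72}
run next job → S; now {}
add W (priority 96) → {W:96}
run next job → W; now {}
add K (priority 93) → {K:93}
update K to priority 66 → {K:66}
update K to priority 83 → {K:83}
add M (priority 63) → {M:63, K:83}
update K to priority 20 → {K:20, M:63}
run next job → K; now {M:63}
update M to priority 32 → {M:32}
add P (priority 88) → {M:32, P:88}
run next job → M; now {P:88}

C, N, X, R, S, W, K, M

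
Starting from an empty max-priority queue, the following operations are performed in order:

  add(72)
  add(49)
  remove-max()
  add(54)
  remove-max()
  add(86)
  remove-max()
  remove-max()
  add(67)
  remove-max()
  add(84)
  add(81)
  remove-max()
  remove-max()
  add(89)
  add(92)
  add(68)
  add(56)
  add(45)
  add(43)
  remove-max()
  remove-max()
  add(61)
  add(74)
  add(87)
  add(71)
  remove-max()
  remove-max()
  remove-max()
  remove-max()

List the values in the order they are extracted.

insert 72 → {72}
insert 49 → {72, 49}
remove-max → 72; now {49}
insert 54 → {54, 49}
remove-max → 54; now {49}
insert 86 → {86, 49}
remove-max → 86; now {49}
remove-max → 49; now {}
insert 67 → {67}
remove-max → 67; now {}
insert 84 → {84}
insert 81 → {84, 81}
remove-max → 84; now {81}
remove-max → 81; now {}
insert 89 → {89}
insert 92 → {92, 89}
insert 68 → {92, 89, 68}
insert 56 → {92, 89, 68, 56}
insert 45 → {92, 89, 68, 56, 45}
insert 43 → {92, 89, 68, 56, 45, 43}
remove-max → 92; now {89, 68, 56, 45, 43}
remove-max → 89; now {68, 56, 45, 43}
insert 61 → {68, 61, 56, 45, 43}
insert 74 → {74, 68, 61, 56, 45, 43}
insert 87 → {87, 74, 68, 61, 56, 45, 43}
insert 71 → {87, 74, 71, 68, 61, 56, 45, 43}
remove-max → 87; now {74, 71, 68, 61, 56, 45, 43}
remove-max → 74; now {71, 68, 61, 56, 45, 43}
remove-max → 71; now {68, 61, 56, 45, 43}
remove-max → 68; now {61, 56, 45, 43}

72 → 54 → 86 → 49 → 67 → 84 → 81 → 92 → 89 → 87 → 74 → 71 → 68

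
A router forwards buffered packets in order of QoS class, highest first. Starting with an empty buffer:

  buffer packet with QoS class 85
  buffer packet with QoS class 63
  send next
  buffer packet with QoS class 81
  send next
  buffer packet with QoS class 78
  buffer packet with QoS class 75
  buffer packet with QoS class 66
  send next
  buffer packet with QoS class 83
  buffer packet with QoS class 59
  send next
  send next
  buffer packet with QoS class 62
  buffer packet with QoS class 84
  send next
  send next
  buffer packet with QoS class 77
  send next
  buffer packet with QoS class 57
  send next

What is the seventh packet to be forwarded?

66

insert 85 → {85}
insert 63 → {85, 63}
send next → 85; now {63}
insert 81 → {81, 63}
send next → 81; now {63}
insert 78 → {78, 63}
insert 75 → {78, 75, 63}
insert 66 → {78, 75, 66, 63}
send next → 78; now {75, 66, 63}
insert 83 → {83, 75, 66, 63}
insert 59 → {83, 75, 66, 63, 59}
send next → 83; now {75, 66, 63, 59}
send next → 75; now {66, 63, 59}
insert 62 → {66, 63, 62, 59}
insert 84 → {84, 66, 63, 62, 59}
send next → 84; now {66, 63, 62, 59}
send next → 66; now {63, 62, 59}
insert 77 → {77, 63, 62, 59}
send next → 77; now {63, 62, 59}
insert 57 → {63, 62, 59, 57}
send next → 63; now {62, 59, 57}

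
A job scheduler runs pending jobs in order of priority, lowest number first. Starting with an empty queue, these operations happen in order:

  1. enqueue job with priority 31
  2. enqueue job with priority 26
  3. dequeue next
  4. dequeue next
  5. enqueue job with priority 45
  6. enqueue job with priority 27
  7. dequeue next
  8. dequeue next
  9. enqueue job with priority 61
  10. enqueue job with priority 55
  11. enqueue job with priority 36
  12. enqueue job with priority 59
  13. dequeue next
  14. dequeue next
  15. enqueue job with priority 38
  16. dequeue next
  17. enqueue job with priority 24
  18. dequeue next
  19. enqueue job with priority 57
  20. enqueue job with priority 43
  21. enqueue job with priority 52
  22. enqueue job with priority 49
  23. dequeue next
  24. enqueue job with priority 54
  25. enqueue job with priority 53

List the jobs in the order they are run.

26 → 31 → 27 → 45 → 36 → 55 → 38 → 24 → 43

insert 31 → {31}
insert 26 → {26, 31}
dequeue next → 26; now {31}
dequeue next → 31; now {}
insert 45 → {45}
insert 27 → {27, 45}
dequeue next → 27; now {45}
dequeue next → 45; now {}
insert 61 → {61}
insert 55 → {55, 61}
insert 36 → {36, 55, 61}
insert 59 → {36, 55, 59, 61}
dequeue next → 36; now {55, 59, 61}
dequeue next → 55; now {59, 61}
insert 38 → {38, 59, 61}
dequeue next → 38; now {59, 61}
insert 24 → {24, 59, 61}
dequeue next → 24; now {59, 61}
insert 57 → {57, 59, 61}
insert 43 → {43, 57, 59, 61}
insert 52 → {43, 52, 57, 59, 61}
insert 49 → {43, 49, 52, 57, 59, 61}
dequeue next → 43; now {49, 52, 57, 59, 61}
insert 54 → {49, 52, 54, 57, 59, 61}
insert 53 → {49, 52, 53, 54, 57, 59, 61}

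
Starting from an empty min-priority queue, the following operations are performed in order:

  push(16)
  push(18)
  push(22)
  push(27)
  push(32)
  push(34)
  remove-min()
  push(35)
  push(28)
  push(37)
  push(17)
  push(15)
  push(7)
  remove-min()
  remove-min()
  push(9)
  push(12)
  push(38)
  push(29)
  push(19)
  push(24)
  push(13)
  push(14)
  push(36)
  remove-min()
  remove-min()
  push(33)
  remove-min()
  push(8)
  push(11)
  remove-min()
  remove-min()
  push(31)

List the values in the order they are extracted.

insert 16 → {16}
insert 18 → {16, 18}
insert 22 → {16, 18, 22}
insert 27 → {16, 18, 22, 27}
insert 32 → {16, 18, 22, 27, 32}
insert 34 → {16, 18, 22, 27, 32, 34}
remove-min → 16; now {18, 22, 27, 32, 34}
insert 35 → {18, 22, 27, 32, 34, 35}
insert 28 → {18, 22, 27, 28, 32, 34, 35}
insert 37 → {18, 22, 27, 28, 32, 34, 35, 37}
insert 17 → {17, 18, 22, 27, 28, 32, 34, 35, 37}
insert 15 → {15, 17, 18, 22, 27, 28, 32, 34, 35, 37}
insert 7 → {7, 15, 17, 18, 22, 27, 28, 32, 34, 35, 37}
remove-min → 7; now {15, 17, 18, 22, 27, 28, 32, 34, 35, 37}
remove-min → 15; now {17, 18, 22, 27, 28, 32, 34, 35, 37}
insert 9 → {9, 17, 18, 22, 27, 28, 32, 34, 35, 37}
insert 12 → {9, 12, 17, 18, 22, 27, 28, 32, 34, 35, 37}
insert 38 → {9, 12, 17, 18, 22, 27, 28, 32, 34, 35, 37, 38}
insert 29 → {9, 12, 17, 18, 22, 27, 28, 29, 32, 34, 35, 37, 38}
insert 19 → {9, 12, 17, 18, 19, 22, 27, 28, 29, 32, 34, 35, 37, 38}
insert 24 → {9, 12, 17, 18, 19, 22, 24, 27, 28, 29, 32, 34, 35, 37, 38}
insert 13 → {9, 12, 13, 17, 18, 19, 22, 24, 27, 28, 29, 32, 34, 35, 37, 38}
insert 14 → {9, 12, 13, 14, 17, 18, 19, 22, 24, 27, 28, 29, 32, 34, 35, 37, 38}
insert 36 → {9, 12, 13, 14, 17, 18, 19, 22, 24, 27, 28, 29, 32, 34, 35, 36, 37, 38}
remove-min → 9; now {12, 13, 14, 17, 18, 19, 22, 24, 27, 28, 29, 32, 34, 35, 36, 37, 38}
remove-min → 12; now {13, 14, 17, 18, 19, 22, 24, 27, 28, 29, 32, 34, 35, 36, 37, 38}
insert 33 → {13, 14, 17, 18, 19, 22, 24, 27, 28, 29, 32, 33, 34, 35, 36, 37, 38}
remove-min → 13; now {14, 17, 18, 19, 22, 24, 27, 28, 29, 32, 33, 34, 35, 36, 37, 38}
insert 8 → {8, 14, 17, 18, 19, 22, 24, 27, 28, 29, 32, 33, 34, 35, 36, 37, 38}
insert 11 → {8, 11, 14, 17, 18, 19, 22, 24, 27, 28, 29, 32, 33, 34, 35, 36, 37, 38}
remove-min → 8; now {11, 14, 17, 18, 19, 22, 24, 27, 28, 29, 32, 33, 34, 35, 36, 37, 38}
remove-min → 11; now {14, 17, 18, 19, 22, 24, 27, 28, 29, 32, 33, 34, 35, 36, 37, 38}
insert 31 → {14, 17, 18, 19, 22, 24, 27, 28, 29, 31, 32, 33, 34, 35, 36, 37, 38}

16, 7, 15, 9, 12, 13, 8, 11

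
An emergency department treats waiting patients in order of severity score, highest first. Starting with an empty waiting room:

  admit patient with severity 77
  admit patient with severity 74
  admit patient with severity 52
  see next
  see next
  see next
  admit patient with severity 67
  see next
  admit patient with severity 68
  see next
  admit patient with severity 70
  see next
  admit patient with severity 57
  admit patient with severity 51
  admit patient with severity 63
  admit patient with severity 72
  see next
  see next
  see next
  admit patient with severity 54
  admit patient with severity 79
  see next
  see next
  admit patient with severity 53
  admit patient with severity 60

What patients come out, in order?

insert 77 → {77}
insert 74 → {77, 74}
insert 52 → {77, 74, 52}
see next → 77; now {74, 52}
see next → 74; now {52}
see next → 52; now {}
insert 67 → {67}
see next → 67; now {}
insert 68 → {68}
see next → 68; now {}
insert 70 → {70}
see next → 70; now {}
insert 57 → {57}
insert 51 → {57, 51}
insert 63 → {63, 57, 51}
insert 72 → {72, 63, 57, 51}
see next → 72; now {63, 57, 51}
see next → 63; now {57, 51}
see next → 57; now {51}
insert 54 → {54, 51}
insert 79 → {79, 54, 51}
see next → 79; now {54, 51}
see next → 54; now {51}
insert 53 → {53, 51}
insert 60 → {60, 53, 51}

77, 74, 52, 67, 68, 70, 72, 63, 57, 79, 54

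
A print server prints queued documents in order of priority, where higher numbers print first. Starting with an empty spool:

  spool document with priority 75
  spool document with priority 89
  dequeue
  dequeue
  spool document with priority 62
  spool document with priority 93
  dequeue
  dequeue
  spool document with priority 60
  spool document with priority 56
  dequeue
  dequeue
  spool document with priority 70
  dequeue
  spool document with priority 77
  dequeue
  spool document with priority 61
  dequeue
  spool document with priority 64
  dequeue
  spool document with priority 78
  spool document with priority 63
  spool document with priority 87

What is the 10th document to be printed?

insert 75 → {75}
insert 89 → {89, 75}
dequeue → 89; now {75}
dequeue → 75; now {}
insert 62 → {62}
insert 93 → {93, 62}
dequeue → 93; now {62}
dequeue → 62; now {}
insert 60 → {60}
insert 56 → {60, 56}
dequeue → 60; now {56}
dequeue → 56; now {}
insert 70 → {70}
dequeue → 70; now {}
insert 77 → {77}
dequeue → 77; now {}
insert 61 → {61}
dequeue → 61; now {}
insert 64 → {64}
dequeue → 64; now {}
insert 78 → {78}
insert 63 → {78, 63}
insert 87 → {87, 78, 63}

64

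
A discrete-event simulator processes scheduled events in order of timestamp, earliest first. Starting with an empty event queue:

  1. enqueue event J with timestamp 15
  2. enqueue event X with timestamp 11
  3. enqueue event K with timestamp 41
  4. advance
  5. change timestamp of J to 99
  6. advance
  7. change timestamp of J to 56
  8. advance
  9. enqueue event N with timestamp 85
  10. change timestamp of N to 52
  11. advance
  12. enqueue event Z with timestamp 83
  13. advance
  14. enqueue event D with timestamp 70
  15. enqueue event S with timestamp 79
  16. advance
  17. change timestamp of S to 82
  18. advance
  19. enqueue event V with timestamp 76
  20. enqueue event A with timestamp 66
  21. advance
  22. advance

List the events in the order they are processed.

X → K → J → N → Z → D → S → A → V

add J (timestamp 15) → {J:15}
add X (timestamp 11) → {X:11, J:15}
add K (timestamp 41) → {X:11, J:15, K:41}
advance → X; now {J:15, K:41}
update J to timestamp 99 → {K:41, J:99}
advance → K; now {J:99}
update J to timestamp 56 → {J:56}
advance → J; now {}
add N (timestamp 85) → {N:85}
update N to timestamp 52 → {N:52}
advance → N; now {}
add Z (timestamp 83) → {Z:83}
advance → Z; now {}
add D (timestamp 70) → {D:70}
add S (timestamp 79) → {D:70, S:79}
advance → D; now {S:79}
update S to timestamp 82 → {S:82}
advance → S; now {}
add V (timestamp 76) → {V:76}
add A (timestamp 66) → {A:66, V:76}
advance → A; now {V:76}
advance → V; now {}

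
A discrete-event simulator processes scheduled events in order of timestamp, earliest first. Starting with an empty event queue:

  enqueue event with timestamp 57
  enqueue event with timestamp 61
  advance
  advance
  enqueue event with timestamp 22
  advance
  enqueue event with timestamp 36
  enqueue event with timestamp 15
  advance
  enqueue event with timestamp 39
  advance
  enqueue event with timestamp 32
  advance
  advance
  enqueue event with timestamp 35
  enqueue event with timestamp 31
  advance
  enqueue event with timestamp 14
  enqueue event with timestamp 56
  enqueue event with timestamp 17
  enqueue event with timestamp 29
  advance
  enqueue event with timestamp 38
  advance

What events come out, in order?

57, 61, 22, 15, 36, 32, 39, 31, 14, 17

insert 57 → {57}
insert 61 → {57, 61}
advance → 57; now {61}
advance → 61; now {}
insert 22 → {22}
advance → 22; now {}
insert 36 → {36}
insert 15 → {15, 36}
advance → 15; now {36}
insert 39 → {36, 39}
advance → 36; now {39}
insert 32 → {32, 39}
advance → 32; now {39}
advance → 39; now {}
insert 35 → {35}
insert 31 → {31, 35}
advance → 31; now {35}
insert 14 → {14, 35}
insert 56 → {14, 35, 56}
insert 17 → {14, 17, 35, 56}
insert 29 → {14, 17, 29, 35, 56}
advance → 14; now {17, 29, 35, 56}
insert 38 → {17, 29, 35, 38, 56}
advance → 17; now {29, 35, 38, 56}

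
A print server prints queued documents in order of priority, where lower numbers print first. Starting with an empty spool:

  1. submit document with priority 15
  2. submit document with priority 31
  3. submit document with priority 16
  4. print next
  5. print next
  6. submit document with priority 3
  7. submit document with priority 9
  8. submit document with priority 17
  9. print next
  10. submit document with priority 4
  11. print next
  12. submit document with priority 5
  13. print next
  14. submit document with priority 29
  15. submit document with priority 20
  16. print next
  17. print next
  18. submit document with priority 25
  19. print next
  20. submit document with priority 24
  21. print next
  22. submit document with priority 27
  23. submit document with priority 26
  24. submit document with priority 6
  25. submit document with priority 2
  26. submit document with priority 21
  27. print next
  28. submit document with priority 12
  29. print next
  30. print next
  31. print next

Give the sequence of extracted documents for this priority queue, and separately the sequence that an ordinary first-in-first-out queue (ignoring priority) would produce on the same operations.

insert 15 → {15}
insert 31 → {15, 31}
insert 16 → {15, 16, 31}
print next → 15; now {16, 31}
print next → 16; now {31}
insert 3 → {3, 31}
insert 9 → {3, 9, 31}
insert 17 → {3, 9, 17, 31}
print next → 3; now {9, 17, 31}
insert 4 → {4, 9, 17, 31}
print next → 4; now {9, 17, 31}
insert 5 → {5, 9, 17, 31}
print next → 5; now {9, 17, 31}
insert 29 → {9, 17, 29, 31}
insert 20 → {9, 17, 20, 29, 31}
print next → 9; now {17, 20, 29, 31}
print next → 17; now {20, 29, 31}
insert 25 → {20, 25, 29, 31}
print next → 20; now {25, 29, 31}
insert 24 → {24, 25, 29, 31}
print next → 24; now {25, 29, 31}
insert 27 → {25, 27, 29, 31}
insert 26 → {25, 26, 27, 29, 31}
insert 6 → {6, 25, 26, 27, 29, 31}
insert 2 → {2, 6, 25, 26, 27, 29, 31}
insert 21 → {2, 6, 21, 25, 26, 27, 29, 31}
print next → 2; now {6, 21, 25, 26, 27, 29, 31}
insert 12 → {6, 12, 21, 25, 26, 27, 29, 31}
print next → 6; now {12, 21, 25, 26, 27, 29, 31}
print next → 12; now {21, 25, 26, 27, 29, 31}
print next → 21; now {25, 26, 27, 29, 31}

priority queue: 15, 16, 3, 4, 5, 9, 17, 20, 24, 2, 6, 12, 21; FIFO queue: 15 → 31 → 16 → 3 → 9 → 17 → 4 → 5 → 29 → 20 → 25 → 24 → 27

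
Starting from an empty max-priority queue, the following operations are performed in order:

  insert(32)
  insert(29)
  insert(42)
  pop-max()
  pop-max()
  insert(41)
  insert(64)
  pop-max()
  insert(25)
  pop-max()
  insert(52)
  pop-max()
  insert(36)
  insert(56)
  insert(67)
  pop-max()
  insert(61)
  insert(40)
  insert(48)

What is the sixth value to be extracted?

insert 32 → {32}
insert 29 → {32, 29}
insert 42 → {42, 32, 29}
pop-max → 42; now {32, 29}
pop-max → 32; now {29}
insert 41 → {41, 29}
insert 64 → {64, 41, 29}
pop-max → 64; now {41, 29}
insert 25 → {41, 29, 25}
pop-max → 41; now {29, 25}
insert 52 → {52, 29, 25}
pop-max → 52; now {29, 25}
insert 36 → {36, 29, 25}
insert 56 → {56, 36, 29, 25}
insert 67 → {67, 56, 36, 29, 25}
pop-max → 67; now {56, 36, 29, 25}
insert 61 → {61, 56, 36, 29, 25}
insert 40 → {61, 56, 40, 36, 29, 25}
insert 48 → {61, 56, 48, 40, 36, 29, 25}

67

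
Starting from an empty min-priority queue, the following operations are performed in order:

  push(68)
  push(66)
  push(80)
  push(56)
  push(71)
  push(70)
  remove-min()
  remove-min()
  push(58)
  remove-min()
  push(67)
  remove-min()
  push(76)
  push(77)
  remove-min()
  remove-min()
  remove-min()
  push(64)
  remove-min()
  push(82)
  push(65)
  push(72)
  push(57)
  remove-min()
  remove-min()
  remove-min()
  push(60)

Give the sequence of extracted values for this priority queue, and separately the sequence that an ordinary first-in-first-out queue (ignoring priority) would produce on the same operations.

priority queue: [56, 66, 58, 67, 68, 70, 71, 64, 57, 65, 72]; FIFO queue: [68, 66, 80, 56, 71, 70, 58, 67, 76, 77, 64]

insert 68 → {68}
insert 66 → {66, 68}
insert 80 → {66, 68, 80}
insert 56 → {56, 66, 68, 80}
insert 71 → {56, 66, 68, 71, 80}
insert 70 → {56, 66, 68, 70, 71, 80}
remove-min → 56; now {66, 68, 70, 71, 80}
remove-min → 66; now {68, 70, 71, 80}
insert 58 → {58, 68, 70, 71, 80}
remove-min → 58; now {68, 70, 71, 80}
insert 67 → {67, 68, 70, 71, 80}
remove-min → 67; now {68, 70, 71, 80}
insert 76 → {68, 70, 71, 76, 80}
insert 77 → {68, 70, 71, 76, 77, 80}
remove-min → 68; now {70, 71, 76, 77, 80}
remove-min → 70; now {71, 76, 77, 80}
remove-min → 71; now {76, 77, 80}
insert 64 → {64, 76, 77, 80}
remove-min → 64; now {76, 77, 80}
insert 82 → {76, 77, 80, 82}
insert 65 → {65, 76, 77, 80, 82}
insert 72 → {65, 72, 76, 77, 80, 82}
insert 57 → {57, 65, 72, 76, 77, 80, 82}
remove-min → 57; now {65, 72, 76, 77, 80, 82}
remove-min → 65; now {72, 76, 77, 80, 82}
remove-min → 72; now {76, 77, 80, 82}
insert 60 → {60, 76, 77, 80, 82}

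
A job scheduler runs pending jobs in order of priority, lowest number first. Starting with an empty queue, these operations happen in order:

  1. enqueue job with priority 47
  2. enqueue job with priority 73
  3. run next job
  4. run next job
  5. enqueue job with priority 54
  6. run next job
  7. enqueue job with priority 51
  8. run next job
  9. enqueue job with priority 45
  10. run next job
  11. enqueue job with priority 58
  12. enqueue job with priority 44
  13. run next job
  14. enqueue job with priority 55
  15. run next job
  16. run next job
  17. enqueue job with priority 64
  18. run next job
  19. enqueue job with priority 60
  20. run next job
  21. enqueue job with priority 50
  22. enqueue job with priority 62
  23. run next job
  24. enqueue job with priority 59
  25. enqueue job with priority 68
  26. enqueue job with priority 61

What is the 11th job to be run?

50

insert 47 → {47}
insert 73 → {47, 73}
run next job → 47; now {73}
run next job → 73; now {}
insert 54 → {54}
run next job → 54; now {}
insert 51 → {51}
run next job → 51; now {}
insert 45 → {45}
run next job → 45; now {}
insert 58 → {58}
insert 44 → {44, 58}
run next job → 44; now {58}
insert 55 → {55, 58}
run next job → 55; now {58}
run next job → 58; now {}
insert 64 → {64}
run next job → 64; now {}
insert 60 → {60}
run next job → 60; now {}
insert 50 → {50}
insert 62 → {50, 62}
run next job → 50; now {62}
insert 59 → {59, 62}
insert 68 → {59, 62, 68}
insert 61 → {59, 61, 62, 68}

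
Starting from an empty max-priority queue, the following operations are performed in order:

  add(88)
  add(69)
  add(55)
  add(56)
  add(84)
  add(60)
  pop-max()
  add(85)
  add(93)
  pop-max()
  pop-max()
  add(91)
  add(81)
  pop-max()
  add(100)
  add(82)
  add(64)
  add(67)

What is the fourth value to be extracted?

insert 88 → {88}
insert 69 → {88, 69}
insert 55 → {88, 69, 55}
insert 56 → {88, 69, 56, 55}
insert 84 → {88, 84, 69, 56, 55}
insert 60 → {88, 84, 69, 60, 56, 55}
pop-max → 88; now {84, 69, 60, 56, 55}
insert 85 → {85, 84, 69, 60, 56, 55}
insert 93 → {93, 85, 84, 69, 60, 56, 55}
pop-max → 93; now {85, 84, 69, 60, 56, 55}
pop-max → 85; now {84, 69, 60, 56, 55}
insert 91 → {91, 84, 69, 60, 56, 55}
insert 81 → {91, 84, 81, 69, 60, 56, 55}
pop-max → 91; now {84, 81, 69, 60, 56, 55}
insert 100 → {100, 84, 81, 69, 60, 56, 55}
insert 82 → {100, 84, 82, 81, 69, 60, 56, 55}
insert 64 → {100, 84, 82, 81, 69, 64, 60, 56, 55}
insert 67 → {100, 84, 82, 81, 69, 67, 64, 60, 56, 55}

91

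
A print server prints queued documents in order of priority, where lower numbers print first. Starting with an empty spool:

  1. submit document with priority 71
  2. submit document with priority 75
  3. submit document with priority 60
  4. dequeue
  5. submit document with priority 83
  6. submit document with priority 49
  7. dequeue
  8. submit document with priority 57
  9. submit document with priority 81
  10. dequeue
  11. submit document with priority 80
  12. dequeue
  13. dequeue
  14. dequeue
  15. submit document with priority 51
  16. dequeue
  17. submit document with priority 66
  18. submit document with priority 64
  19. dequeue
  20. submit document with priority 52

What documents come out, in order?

60, 49, 57, 71, 75, 80, 51, 64

insert 71 → {71}
insert 75 → {71, 75}
insert 60 → {60, 71, 75}
dequeue → 60; now {71, 75}
insert 83 → {71, 75, 83}
insert 49 → {49, 71, 75, 83}
dequeue → 49; now {71, 75, 83}
insert 57 → {57, 71, 75, 83}
insert 81 → {57, 71, 75, 81, 83}
dequeue → 57; now {71, 75, 81, 83}
insert 80 → {71, 75, 80, 81, 83}
dequeue → 71; now {75, 80, 81, 83}
dequeue → 75; now {80, 81, 83}
dequeue → 80; now {81, 83}
insert 51 → {51, 81, 83}
dequeue → 51; now {81, 83}
insert 66 → {66, 81, 83}
insert 64 → {64, 66, 81, 83}
dequeue → 64; now {66, 81, 83}
insert 52 → {52, 66, 81, 83}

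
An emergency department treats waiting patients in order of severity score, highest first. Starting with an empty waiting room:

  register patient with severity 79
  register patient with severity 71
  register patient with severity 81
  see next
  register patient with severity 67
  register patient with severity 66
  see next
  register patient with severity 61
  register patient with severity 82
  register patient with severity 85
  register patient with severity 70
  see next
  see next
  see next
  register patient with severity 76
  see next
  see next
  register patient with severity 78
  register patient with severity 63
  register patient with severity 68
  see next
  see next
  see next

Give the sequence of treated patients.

insert 79 → {79}
insert 71 → {79, 71}
insert 81 → {81, 79, 71}
see next → 81; now {79, 71}
insert 67 → {79, 71, 67}
insert 66 → {79, 71, 67, 66}
see next → 79; now {71, 67, 66}
insert 61 → {71, 67, 66, 61}
insert 82 → {82, 71, 67, 66, 61}
insert 85 → {85, 82, 71, 67, 66, 61}
insert 70 → {85, 82, 71, 70, 67, 66, 61}
see next → 85; now {82, 71, 70, 67, 66, 61}
see next → 82; now {71, 70, 67, 66, 61}
see next → 71; now {70, 67, 66, 61}
insert 76 → {76, 70, 67, 66, 61}
see next → 76; now {70, 67, 66, 61}
see next → 70; now {67, 66, 61}
insert 78 → {78, 67, 66, 61}
insert 63 → {78, 67, 66, 63, 61}
insert 68 → {78, 68, 67, 66, 63, 61}
see next → 78; now {68, 67, 66, 63, 61}
see next → 68; now {67, 66, 63, 61}
see next → 67; now {66, 63, 61}

81, 79, 85, 82, 71, 76, 70, 78, 68, 67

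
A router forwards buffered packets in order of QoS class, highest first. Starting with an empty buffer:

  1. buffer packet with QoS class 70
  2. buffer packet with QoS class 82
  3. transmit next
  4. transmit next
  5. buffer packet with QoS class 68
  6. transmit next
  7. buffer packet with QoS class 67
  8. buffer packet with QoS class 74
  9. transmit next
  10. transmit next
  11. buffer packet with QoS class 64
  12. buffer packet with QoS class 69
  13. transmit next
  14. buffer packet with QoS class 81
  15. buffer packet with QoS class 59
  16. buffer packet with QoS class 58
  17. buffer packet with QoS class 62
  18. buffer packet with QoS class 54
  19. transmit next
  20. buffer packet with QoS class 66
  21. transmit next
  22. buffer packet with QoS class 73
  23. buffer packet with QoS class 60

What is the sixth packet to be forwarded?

69

insert 70 → {70}
insert 82 → {82, 70}
transmit next → 82; now {70}
transmit next → 70; now {}
insert 68 → {68}
transmit next → 68; now {}
insert 67 → {67}
insert 74 → {74, 67}
transmit next → 74; now {67}
transmit next → 67; now {}
insert 64 → {64}
insert 69 → {69, 64}
transmit next → 69; now {64}
insert 81 → {81, 64}
insert 59 → {81, 64, 59}
insert 58 → {81, 64, 59, 58}
insert 62 → {81, 64, 62, 59, 58}
insert 54 → {81, 64, 62, 59, 58, 54}
transmit next → 81; now {64, 62, 59, 58, 54}
insert 66 → {66, 64, 62, 59, 58, 54}
transmit next → 66; now {64, 62, 59, 58, 54}
insert 73 → {73, 64, 62, 59, 58, 54}
insert 60 → {73, 64, 62, 60, 59, 58, 54}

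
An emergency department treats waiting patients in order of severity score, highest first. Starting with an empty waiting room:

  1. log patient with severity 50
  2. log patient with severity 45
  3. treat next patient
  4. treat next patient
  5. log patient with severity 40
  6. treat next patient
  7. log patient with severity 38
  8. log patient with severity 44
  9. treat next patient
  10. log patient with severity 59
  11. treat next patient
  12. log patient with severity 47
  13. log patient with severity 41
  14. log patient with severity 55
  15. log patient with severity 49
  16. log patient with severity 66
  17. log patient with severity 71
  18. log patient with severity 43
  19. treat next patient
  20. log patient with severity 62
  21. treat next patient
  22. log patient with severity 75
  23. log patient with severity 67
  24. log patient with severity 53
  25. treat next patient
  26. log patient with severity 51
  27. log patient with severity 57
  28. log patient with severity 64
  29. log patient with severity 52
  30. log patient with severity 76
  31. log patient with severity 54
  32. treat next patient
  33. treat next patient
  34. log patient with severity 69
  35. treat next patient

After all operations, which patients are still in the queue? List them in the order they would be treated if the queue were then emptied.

64 → 62 → 57 → 55 → 54 → 53 → 52 → 51 → 49 → 47 → 43 → 41 → 38

insert 50 → {50}
insert 45 → {50, 45}
treat next patient → 50; now {45}
treat next patient → 45; now {}
insert 40 → {40}
treat next patient → 40; now {}
insert 38 → {38}
insert 44 → {44, 38}
treat next patient → 44; now {38}
insert 59 → {59, 38}
treat next patient → 59; now {38}
insert 47 → {47, 38}
insert 41 → {47, 41, 38}
insert 55 → {55, 47, 41, 38}
insert 49 → {55, 49, 47, 41, 38}
insert 66 → {66, 55, 49, 47, 41, 38}
insert 71 → {71, 66, 55, 49, 47, 41, 38}
insert 43 → {71, 66, 55, 49, 47, 43, 41, 38}
treat next patient → 71; now {66, 55, 49, 47, 43, 41, 38}
insert 62 → {66, 62, 55, 49, 47, 43, 41, 38}
treat next patient → 66; now {62, 55, 49, 47, 43, 41, 38}
insert 75 → {75, 62, 55, 49, 47, 43, 41, 38}
insert 67 → {75, 67, 62, 55, 49, 47, 43, 41, 38}
insert 53 → {75, 67, 62, 55, 53, 49, 47, 43, 41, 38}
treat next patient → 75; now {67, 62, 55, 53, 49, 47, 43, 41, 38}
insert 51 → {67, 62, 55, 53, 51, 49, 47, 43, 41, 38}
insert 57 → {67, 62, 57, 55, 53, 51, 49, 47, 43, 41, 38}
insert 64 → {67, 64, 62, 57, 55, 53, 51, 49, 47, 43, 41, 38}
insert 52 → {67, 64, 62, 57, 55, 53, 52, 51, 49, 47, 43, 41, 38}
insert 76 → {76, 67, 64, 62, 57, 55, 53, 52, 51, 49, 47, 43, 41, 38}
insert 54 → {76, 67, 64, 62, 57, 55, 54, 53, 52, 51, 49, 47, 43, 41, 38}
treat next patient → 76; now {67, 64, 62, 57, 55, 54, 53, 52, 51, 49, 47, 43, 41, 38}
treat next patient → 67; now {64, 62, 57, 55, 54, 53, 52, 51, 49, 47, 43, 41, 38}
insert 69 → {69, 64, 62, 57, 55, 54, 53, 52, 51, 49, 47, 43, 41, 38}
treat next patient → 69; now {64, 62, 57, 55, 54, 53, 52, 51, 49, 47, 43, 41, 38}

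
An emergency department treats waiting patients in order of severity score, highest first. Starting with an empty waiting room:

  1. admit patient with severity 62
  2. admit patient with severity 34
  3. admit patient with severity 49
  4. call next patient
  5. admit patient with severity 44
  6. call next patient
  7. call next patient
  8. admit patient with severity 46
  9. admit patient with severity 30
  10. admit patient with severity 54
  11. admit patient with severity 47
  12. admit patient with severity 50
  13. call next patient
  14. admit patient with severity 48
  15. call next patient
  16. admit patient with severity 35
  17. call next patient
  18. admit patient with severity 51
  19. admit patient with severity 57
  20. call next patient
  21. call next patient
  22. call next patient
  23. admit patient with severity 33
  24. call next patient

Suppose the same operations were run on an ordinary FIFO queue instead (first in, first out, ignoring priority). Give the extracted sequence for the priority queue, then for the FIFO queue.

priority queue: 62 → 49 → 44 → 54 → 50 → 48 → 57 → 51 → 47 → 46; FIFO queue: 62 → 34 → 49 → 44 → 46 → 30 → 54 → 47 → 50 → 48

insert 62 → {62}
insert 34 → {62, 34}
insert 49 → {62, 49, 34}
call next patient → 62; now {49, 34}
insert 44 → {49, 44, 34}
call next patient → 49; now {44, 34}
call next patient → 44; now {34}
insert 46 → {46, 34}
insert 30 → {46, 34, 30}
insert 54 → {54, 46, 34, 30}
insert 47 → {54, 47, 46, 34, 30}
insert 50 → {54, 50, 47, 46, 34, 30}
call next patient → 54; now {50, 47, 46, 34, 30}
insert 48 → {50, 48, 47, 46, 34, 30}
call next patient → 50; now {48, 47, 46, 34, 30}
insert 35 → {48, 47, 46, 35, 34, 30}
call next patient → 48; now {47, 46, 35, 34, 30}
insert 51 → {51, 47, 46, 35, 34, 30}
insert 57 → {57, 51, 47, 46, 35, 34, 30}
call next patient → 57; now {51, 47, 46, 35, 34, 30}
call next patient → 51; now {47, 46, 35, 34, 30}
call next patient → 47; now {46, 35, 34, 30}
insert 33 → {46, 35, 34, 33, 30}
call next patient → 46; now {35, 34, 33, 30}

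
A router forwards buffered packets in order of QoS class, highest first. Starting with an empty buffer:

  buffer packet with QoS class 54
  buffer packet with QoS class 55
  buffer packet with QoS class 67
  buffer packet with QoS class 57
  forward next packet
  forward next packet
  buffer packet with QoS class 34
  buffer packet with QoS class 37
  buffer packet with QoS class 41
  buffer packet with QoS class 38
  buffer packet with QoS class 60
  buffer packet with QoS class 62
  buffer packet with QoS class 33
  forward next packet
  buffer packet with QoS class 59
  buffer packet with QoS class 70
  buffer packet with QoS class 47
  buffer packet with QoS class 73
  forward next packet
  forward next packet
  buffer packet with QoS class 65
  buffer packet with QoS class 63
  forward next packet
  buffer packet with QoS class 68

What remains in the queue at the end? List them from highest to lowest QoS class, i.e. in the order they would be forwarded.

68 → 63 → 60 → 59 → 55 → 54 → 47 → 41 → 38 → 37 → 34 → 33

insert 54 → {54}
insert 55 → {55, 54}
insert 67 → {67, 55, 54}
insert 57 → {67, 57, 55, 54}
forward next packet → 67; now {57, 55, 54}
forward next packet → 57; now {55, 54}
insert 34 → {55, 54, 34}
insert 37 → {55, 54, 37, 34}
insert 41 → {55, 54, 41, 37, 34}
insert 38 → {55, 54, 41, 38, 37, 34}
insert 60 → {60, 55, 54, 41, 38, 37, 34}
insert 62 → {62, 60, 55, 54, 41, 38, 37, 34}
insert 33 → {62, 60, 55, 54, 41, 38, 37, 34, 33}
forward next packet → 62; now {60, 55, 54, 41, 38, 37, 34, 33}
insert 59 → {60, 59, 55, 54, 41, 38, 37, 34, 33}
insert 70 → {70, 60, 59, 55, 54, 41, 38, 37, 34, 33}
insert 47 → {70, 60, 59, 55, 54, 47, 41, 38, 37, 34, 33}
insert 73 → {73, 70, 60, 59, 55, 54, 47, 41, 38, 37, 34, 33}
forward next packet → 73; now {70, 60, 59, 55, 54, 47, 41, 38, 37, 34, 33}
forward next packet → 70; now {60, 59, 55, 54, 47, 41, 38, 37, 34, 33}
insert 65 → {65, 60, 59, 55, 54, 47, 41, 38, 37, 34, 33}
insert 63 → {65, 63, 60, 59, 55, 54, 47, 41, 38, 37, 34, 33}
forward next packet → 65; now {63, 60, 59, 55, 54, 47, 41, 38, 37, 34, 33}
insert 68 → {68, 63, 60, 59, 55, 54, 47, 41, 38, 37, 34, 33}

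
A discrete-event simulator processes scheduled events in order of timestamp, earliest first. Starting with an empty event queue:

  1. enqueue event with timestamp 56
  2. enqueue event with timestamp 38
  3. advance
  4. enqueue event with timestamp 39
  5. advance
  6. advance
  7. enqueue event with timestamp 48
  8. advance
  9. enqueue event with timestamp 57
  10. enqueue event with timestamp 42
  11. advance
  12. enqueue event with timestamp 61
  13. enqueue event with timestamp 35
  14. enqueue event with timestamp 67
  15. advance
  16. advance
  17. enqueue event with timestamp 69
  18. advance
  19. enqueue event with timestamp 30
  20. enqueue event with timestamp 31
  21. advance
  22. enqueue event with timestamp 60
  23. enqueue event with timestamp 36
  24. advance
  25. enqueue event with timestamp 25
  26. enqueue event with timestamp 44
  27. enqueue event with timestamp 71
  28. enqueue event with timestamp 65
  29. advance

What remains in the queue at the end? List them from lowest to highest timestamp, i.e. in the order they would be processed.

insert 56 → {56}
insert 38 → {38, 56}
advance → 38; now {56}
insert 39 → {39, 56}
advance → 39; now {56}
advance → 56; now {}
insert 48 → {48}
advance → 48; now {}
insert 57 → {57}
insert 42 → {42, 57}
advance → 42; now {57}
insert 61 → {57, 61}
insert 35 → {35, 57, 61}
insert 67 → {35, 57, 61, 67}
advance → 35; now {57, 61, 67}
advance → 57; now {61, 67}
insert 69 → {61, 67, 69}
advance → 61; now {67, 69}
insert 30 → {30, 67, 69}
insert 31 → {30, 31, 67, 69}
advance → 30; now {31, 67, 69}
insert 60 → {31, 60, 67, 69}
insert 36 → {31, 36, 60, 67, 69}
advance → 31; now {36, 60, 67, 69}
insert 25 → {25, 36, 60, 67, 69}
insert 44 → {25, 36, 44, 60, 67, 69}
insert 71 → {25, 36, 44, 60, 67, 69, 71}
insert 65 → {25, 36, 44, 60, 65, 67, 69, 71}
advance → 25; now {36, 44, 60, 65, 67, 69, 71}

[36, 44, 60, 65, 67, 69, 71]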